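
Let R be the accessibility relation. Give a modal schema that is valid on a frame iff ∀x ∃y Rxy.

This is seriality; the standard corresponding axiom is D: □q → ◇q.
Suppose □q→◇q is valid. At any x set V(q)=W. Then □q at x, so ◇q at x, so x has a successor.

□q → ◇q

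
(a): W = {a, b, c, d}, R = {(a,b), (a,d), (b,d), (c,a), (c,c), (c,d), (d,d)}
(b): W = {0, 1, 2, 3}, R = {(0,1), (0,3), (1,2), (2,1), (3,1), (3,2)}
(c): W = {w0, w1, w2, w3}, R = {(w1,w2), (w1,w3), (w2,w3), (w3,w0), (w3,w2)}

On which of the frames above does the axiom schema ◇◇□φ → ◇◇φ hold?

(a)

Frame correspondent (Sahlqvist): ∀x ∀y (xR²y → ∃w (yRw ∧ xR²w)) — i.e. a generalized confluence (Geach) condition.
(a): ✓.
(b): fails — 1R²1 but no w with 1Rw and 1R²w.
(c): fails — w1R²w0 but no w with w0Rw and w1R²w.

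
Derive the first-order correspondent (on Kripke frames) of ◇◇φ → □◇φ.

∀x ∀y ∀z ((xR²y ∧ xRz) → ∃w (y = w ∧ zRw))

This is a Sahlqvist (Geach-type) schema ◇^2□^0φ → □^1◇^1φ.
Minimal-valuation argument: fix x; take any y with xR^2y and any z with xR^1z. Set V(φ) to the set of worlds R-reachable from y in exactly 0 steps. Then □^0φ holds at y, so the antecedent holds at x; validity forces ◇^1φ at z, giving a w with zR^1w and yR^0w.
First-order correspondent: ∀x ∀y ∀z ((xR²y ∧ xRz) → ∃w (y = w ∧ zRw)).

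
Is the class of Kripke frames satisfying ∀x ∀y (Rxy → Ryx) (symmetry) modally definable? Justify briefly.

The condition is symmetry. A defining modal formula is p → □◇p.
Suppose p→□◇p is valid. Take Rxy and set V(p)={x}. Then p at x, so □◇p at x, so ◇p at y, so some z with Ryz has p; z=x, i.e. Ryx.

Definable; p → □◇p defines it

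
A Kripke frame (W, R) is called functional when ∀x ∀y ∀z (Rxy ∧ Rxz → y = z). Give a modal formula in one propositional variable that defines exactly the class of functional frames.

A defining formula is ◇p → □p (the CD axiom).
Suppose ◇p→□p is valid. Take Rxy, Rxz and set V(p)={y}. Then ◇p at x, so □p at x, so p at z, i.e. z=y.

◇p → □p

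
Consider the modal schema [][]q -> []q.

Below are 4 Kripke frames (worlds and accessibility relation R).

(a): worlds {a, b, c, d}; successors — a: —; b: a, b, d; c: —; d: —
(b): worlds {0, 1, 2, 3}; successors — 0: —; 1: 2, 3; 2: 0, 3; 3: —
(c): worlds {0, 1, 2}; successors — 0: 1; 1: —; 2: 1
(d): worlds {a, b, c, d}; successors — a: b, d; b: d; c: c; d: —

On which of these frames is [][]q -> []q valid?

(a)

Frame correspondent (Sahlqvist): forall x forall y (Rxy -> exists z (Rxz & Rzy)) — i.e. density.
(a): holds.
(b): fails — R12 but no z with R1z and Rz2.
(c): fails — R01 but no z with R0z and Rz1.
(d): fails — Rab but no z with Raz and Rzb.
Valid on: (a).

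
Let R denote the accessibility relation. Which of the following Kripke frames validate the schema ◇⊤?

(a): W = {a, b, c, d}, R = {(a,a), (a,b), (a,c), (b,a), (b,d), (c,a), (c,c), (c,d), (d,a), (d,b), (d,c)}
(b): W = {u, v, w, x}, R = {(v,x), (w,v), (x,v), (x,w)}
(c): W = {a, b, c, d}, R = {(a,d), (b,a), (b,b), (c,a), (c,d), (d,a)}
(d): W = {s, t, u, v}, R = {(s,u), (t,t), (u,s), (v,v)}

Frame correspondent (Sahlqvist): ∀x ∃y Rxy — i.e. seriality.
(a): ✓.
(b): fails — world u has no successor.
(c): ✓.
(d): ✓.

(a), (c), (d)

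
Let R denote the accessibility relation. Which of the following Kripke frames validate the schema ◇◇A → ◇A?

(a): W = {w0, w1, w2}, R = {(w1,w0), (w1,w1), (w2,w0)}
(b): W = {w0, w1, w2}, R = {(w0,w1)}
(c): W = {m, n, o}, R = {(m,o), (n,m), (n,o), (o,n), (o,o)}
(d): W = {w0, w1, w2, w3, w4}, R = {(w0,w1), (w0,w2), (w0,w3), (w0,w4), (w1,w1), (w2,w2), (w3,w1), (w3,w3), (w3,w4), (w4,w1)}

(a), (b), (d)

Frame correspondent (Sahlqvist): ∀x ∀y ∀z (Rxy ∧ Ryz → Rxz) — i.e. transitivity.
(a): satisfies the condition.
(b): satisfies the condition.
(c): fails — Ron and Rnm but not Rom.
(d): satisfies the condition.
Valid on: (a), (b), (d).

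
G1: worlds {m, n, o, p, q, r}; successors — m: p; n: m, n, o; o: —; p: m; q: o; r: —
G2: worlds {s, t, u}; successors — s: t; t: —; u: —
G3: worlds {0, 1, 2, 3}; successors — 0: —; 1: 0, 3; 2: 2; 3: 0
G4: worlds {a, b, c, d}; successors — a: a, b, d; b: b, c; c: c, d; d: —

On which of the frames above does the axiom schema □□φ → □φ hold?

This is the axiom for density; its first-order frame correspondent is ∀x ∀y (Rxy → ∃z (Rxz ∧ Rzy)).
G1: fails — Rpm but no z with Rpz and Rzm.
G2: fails — Rst but no z with Rsz and Rzt.
G3: fails — R30 but no z with R3z and Rz0.
G4: satisfies the condition.
Valid on: G4.

G4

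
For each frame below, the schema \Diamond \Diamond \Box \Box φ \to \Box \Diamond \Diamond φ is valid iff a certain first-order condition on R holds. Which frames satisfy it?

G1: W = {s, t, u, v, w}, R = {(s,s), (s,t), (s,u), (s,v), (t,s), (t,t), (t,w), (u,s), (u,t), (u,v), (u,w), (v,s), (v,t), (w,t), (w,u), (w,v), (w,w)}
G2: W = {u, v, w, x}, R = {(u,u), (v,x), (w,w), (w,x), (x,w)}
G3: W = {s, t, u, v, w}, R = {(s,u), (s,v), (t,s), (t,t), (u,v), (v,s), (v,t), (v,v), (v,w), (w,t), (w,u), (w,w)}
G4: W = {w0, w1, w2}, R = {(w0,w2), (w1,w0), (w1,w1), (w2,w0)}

G1, G2, G3

This is the axiom for a generalized confluence (Geach) condition; its first-order frame correspondent is \forall x \forall y \forall z ((x R^2 y \wedge xRz) \to \exists w (y R^2 w \wedge z R^2 w)).
G1: satisfies the condition.
G2: satisfies the condition.
G3: satisfies the condition.
G4: fails — w0R²w0, w0Rw2 but no w with w0R²w and w2R²w.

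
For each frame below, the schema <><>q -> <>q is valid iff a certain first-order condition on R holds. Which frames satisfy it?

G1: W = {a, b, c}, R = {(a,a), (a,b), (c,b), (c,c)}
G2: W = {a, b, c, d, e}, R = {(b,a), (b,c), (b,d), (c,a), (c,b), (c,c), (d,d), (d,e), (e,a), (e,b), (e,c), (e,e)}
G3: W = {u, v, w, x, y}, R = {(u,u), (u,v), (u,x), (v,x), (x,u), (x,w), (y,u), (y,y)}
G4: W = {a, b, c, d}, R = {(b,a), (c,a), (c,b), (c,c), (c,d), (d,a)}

G1, G4

Frame correspondent (Sahlqvist): forall x forall y (x R^2 y -> exists w (y = w & xRw)) — i.e. a generalized confluence (Geach) condition.
G1: condition met.
G2: fails — bR²b but no w with b=w and bRw.
G3: fails — uR²w but no t with w=t and uRt.
G4: condition met.
Valid on: G1, G4.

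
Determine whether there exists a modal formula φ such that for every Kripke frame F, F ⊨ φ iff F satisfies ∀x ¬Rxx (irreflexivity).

No — not modally definable

Any modally definable frame class is closed under surjective bounded morphisms.
The 2-cycle (worlds a,b with a→b→a) is irreflexive, and the map sending every world to a single reflexive point • is a surjective bounded morphism (forth: every edge maps to (•,•); back: every world has a successor). So any modal formula valid on the 2-cycle is also valid on the reflexive point, which is not irreflexive.
Hence irreflexivity is not modally definable.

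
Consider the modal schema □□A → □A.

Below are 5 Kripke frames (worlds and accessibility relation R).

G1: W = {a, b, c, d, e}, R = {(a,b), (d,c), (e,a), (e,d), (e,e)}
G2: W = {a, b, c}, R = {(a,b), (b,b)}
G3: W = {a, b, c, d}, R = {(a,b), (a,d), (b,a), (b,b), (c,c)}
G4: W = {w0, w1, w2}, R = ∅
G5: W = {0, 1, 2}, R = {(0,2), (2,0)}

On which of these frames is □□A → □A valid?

This is the axiom for density; its first-order frame correspondent is ∀x ∀y (Rxy → ∃z (Rxz ∧ Rzy)).
G1: fails — Rdc but no z with Rdz and Rzc.
G2: holds.
G3: fails — Rad but no z with Raz and Rzd.
G4: holds.
G5: fails — R20 but no z with R2z and Rz0.
Valid on: G2, G4.

G2, G4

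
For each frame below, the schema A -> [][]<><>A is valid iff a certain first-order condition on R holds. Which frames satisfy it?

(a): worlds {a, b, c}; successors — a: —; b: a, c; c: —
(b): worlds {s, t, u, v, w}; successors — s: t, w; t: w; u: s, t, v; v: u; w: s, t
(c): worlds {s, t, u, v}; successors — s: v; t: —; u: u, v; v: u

This is the axiom for a generalized confluence (Geach) condition; its first-order frame correspondent is forall x forall z (x R^2 z -> exists w (x = w & z R^2 w)).
(a): holds.
(b): fails — sR²w but no w* with s=w* and wR²w*.
(c): fails — sR²u but no w with s=w and uR²w.
Valid on: (a).

(a)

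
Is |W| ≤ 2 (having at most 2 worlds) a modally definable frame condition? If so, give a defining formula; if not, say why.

Not definable by any modal formula

Any modally definable frame class is closed under disjoint unions.
Any modal formula valid on each of 3 disjoint one-world frames is valid on their disjoint union (validity is preserved under disjoint unions). Each one-world frame has |W|=1≤2, but the union has |W|=3.
So the class is not modally definable.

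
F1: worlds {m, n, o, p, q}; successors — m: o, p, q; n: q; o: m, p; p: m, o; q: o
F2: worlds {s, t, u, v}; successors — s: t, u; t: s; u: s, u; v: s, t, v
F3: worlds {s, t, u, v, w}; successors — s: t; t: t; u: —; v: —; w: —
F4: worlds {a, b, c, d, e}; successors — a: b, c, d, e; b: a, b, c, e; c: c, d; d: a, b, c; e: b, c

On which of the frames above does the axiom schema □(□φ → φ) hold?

Frame correspondent (Sahlqvist): ∀x ∀y (Rxy → Ryy) — i.e. shift-reflexivity.
F1: fails — Rom but not Rmm.
F2: fails — Rus but not Rss.
F3: ✓.
F4: fails — Rcd but not Rdd.
Valid on: F3.

F3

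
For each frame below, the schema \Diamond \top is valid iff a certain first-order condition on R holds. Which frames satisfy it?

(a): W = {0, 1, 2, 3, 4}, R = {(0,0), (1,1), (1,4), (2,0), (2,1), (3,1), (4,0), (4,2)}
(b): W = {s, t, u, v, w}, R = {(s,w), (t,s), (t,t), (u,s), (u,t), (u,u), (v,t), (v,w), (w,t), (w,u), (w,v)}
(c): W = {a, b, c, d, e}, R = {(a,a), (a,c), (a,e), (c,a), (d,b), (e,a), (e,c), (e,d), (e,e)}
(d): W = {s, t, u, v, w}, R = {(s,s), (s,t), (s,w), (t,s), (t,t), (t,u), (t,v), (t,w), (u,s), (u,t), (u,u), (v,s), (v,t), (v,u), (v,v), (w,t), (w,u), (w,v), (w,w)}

This is the axiom for seriality; its first-order frame correspondent is \forall x \exists y Rxy.
(a): satisfies the condition.
(b): satisfies the condition.
(c): fails — world b has no successor.
(d): satisfies the condition.
Valid on: (a), (b), (d).

(a), (b), (d)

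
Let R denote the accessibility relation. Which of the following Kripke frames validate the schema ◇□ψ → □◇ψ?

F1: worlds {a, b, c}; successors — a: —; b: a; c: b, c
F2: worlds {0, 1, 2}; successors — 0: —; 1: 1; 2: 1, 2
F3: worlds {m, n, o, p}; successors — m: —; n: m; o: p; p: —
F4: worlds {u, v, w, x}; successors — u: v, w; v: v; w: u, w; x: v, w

F2

Frame correspondent (Sahlqvist): ∀x ∀y ∀z (Rxy ∧ Rxz → ∃w (Ryw ∧ Rzw)) — i.e. convergence.
F1: fails — Rba and Rba but a and a have no common successor.
F2: condition met.
F3: fails — Rnm and Rnm but m and m have no common successor.
F4: fails — Ruv and Ruw but v and w have no common successor.
Valid on: F2.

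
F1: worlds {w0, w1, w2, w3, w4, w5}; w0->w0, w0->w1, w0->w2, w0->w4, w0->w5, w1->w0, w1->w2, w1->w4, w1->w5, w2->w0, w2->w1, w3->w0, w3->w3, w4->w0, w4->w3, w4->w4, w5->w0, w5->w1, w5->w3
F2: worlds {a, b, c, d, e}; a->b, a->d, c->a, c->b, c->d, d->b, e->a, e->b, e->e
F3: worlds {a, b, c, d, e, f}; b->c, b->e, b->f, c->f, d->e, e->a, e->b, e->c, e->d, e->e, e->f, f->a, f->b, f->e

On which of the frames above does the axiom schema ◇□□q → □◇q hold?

The schema corresponds to a generalized confluence (Geach) condition: ∀x ∀y ∀z ((xRy ∧ xRz) → ∃w (yR²w ∧ zRw)).
F1: ✓.
F2: fails — aRb, aRb but no w with bR²w and bRw.
F3: fails — bRc, bRc but no w with cR²w and cRw.

F1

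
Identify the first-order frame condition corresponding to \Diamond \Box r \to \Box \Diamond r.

This schema is the .2 axiom.
Its frame correspondent is convergence — \forall x \forall y \forall z (Rxy \wedge Rxz \to \exists w (Ryw \wedge Rzw)).

convergence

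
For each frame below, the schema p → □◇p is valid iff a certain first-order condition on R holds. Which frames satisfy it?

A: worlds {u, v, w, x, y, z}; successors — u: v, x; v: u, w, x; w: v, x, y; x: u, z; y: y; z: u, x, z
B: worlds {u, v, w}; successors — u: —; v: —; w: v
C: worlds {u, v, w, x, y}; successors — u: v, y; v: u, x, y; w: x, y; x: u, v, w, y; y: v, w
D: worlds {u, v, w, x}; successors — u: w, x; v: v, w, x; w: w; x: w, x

The schema corresponds to symmetry: ∀x ∀y (Rxy → Ryx).
A: fails — Rwx but not Rxw.
B: fails — Rwv but not Rvw.
C: fails — Rxu but not Rux.
D: fails — Rxw but not Rwx.
Valid on no frame.

none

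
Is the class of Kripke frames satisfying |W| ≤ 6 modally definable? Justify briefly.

Modal frame validity is preserved under disjoint unions.
Any modal formula valid on each of 7 disjoint one-world frames is valid on their disjoint union (validity is preserved under disjoint unions). Each one-world frame has |W|=1≤6, but the union has |W|=7.
So no modal formula (or set of formulas) defines exactly the |W|≤6 frames.

Not definable by any modal formula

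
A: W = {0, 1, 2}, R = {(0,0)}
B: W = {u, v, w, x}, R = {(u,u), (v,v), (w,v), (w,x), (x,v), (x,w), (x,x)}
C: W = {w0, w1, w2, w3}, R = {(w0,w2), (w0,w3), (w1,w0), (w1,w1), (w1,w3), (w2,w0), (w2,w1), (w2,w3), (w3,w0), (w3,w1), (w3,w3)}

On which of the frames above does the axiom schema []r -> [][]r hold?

A

The schema corresponds to transitivity: forall x forall y forall z (Rxy & Ryz -> Rxz).
A: satisfies the condition.
B: fails — Rwx and Rxw but not Rww.
C: fails — Rw1w0 and Rw0w2 but not Rw1w2.
Valid on: A.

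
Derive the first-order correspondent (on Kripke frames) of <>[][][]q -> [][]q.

This is a Sahlqvist (Geach-type) schema ◇^1□^3q → □^2◇^0q.
Minimal-valuation argument: fix x; take any y with xR^1y and any z with xR^2z. Set V(q) to the set of worlds R-reachable from y in exactly 3 steps. Then □^3q holds at y, so the antecedent holds at x; validity forces ◇^0q at z, giving a w with zR^0w and yR^3w.
First-order correspondent: forall x forall y forall z ((xRy & x R^2 z) -> exists w (y R^3 w & z = w)).

forall x forall y forall z ((xRy & x R^2 z) -> exists w (y R^3 w & z = w))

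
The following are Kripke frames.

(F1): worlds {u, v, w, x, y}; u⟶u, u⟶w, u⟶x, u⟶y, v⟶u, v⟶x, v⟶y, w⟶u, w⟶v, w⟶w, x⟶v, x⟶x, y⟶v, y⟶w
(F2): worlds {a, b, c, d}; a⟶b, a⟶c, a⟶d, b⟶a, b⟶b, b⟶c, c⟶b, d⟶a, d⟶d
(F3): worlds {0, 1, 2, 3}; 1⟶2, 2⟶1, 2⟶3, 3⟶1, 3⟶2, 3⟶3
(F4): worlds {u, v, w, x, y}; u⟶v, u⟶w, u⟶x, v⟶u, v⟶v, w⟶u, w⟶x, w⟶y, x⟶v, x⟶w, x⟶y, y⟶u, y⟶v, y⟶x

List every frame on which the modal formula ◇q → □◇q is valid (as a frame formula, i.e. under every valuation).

Frame correspondent (Sahlqvist): ∀x ∀y ∀z (Rxy ∧ Rxz → Ryz) — i.e. the Euclidean property.
(F1): fails — Ruw and Rux but not Rwx.
(F2): fails — Rab and Rad but not Rbd.
(F3): fails — R12 and R12 but not R22.
(F4): fails — Ruv and Ruw but not Rvw.

none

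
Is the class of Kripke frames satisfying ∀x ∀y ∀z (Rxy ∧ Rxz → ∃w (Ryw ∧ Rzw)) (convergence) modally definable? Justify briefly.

Yes — defined by ◇□r → □◇r

This is a Sahlqvist condition; the .2 axiom ◇□r → □◇r defines it.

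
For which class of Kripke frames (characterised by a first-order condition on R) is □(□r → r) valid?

Suppose □(□r→r) is valid. Take Rxy and set V(r)={w : Ryw}. Then at y, □r holds; since □(□r→r) at x, □r→r at y, so r at y, i.e. Ryy.

shift-reflexivity: ∀x ∀y (Rxy → Ryy)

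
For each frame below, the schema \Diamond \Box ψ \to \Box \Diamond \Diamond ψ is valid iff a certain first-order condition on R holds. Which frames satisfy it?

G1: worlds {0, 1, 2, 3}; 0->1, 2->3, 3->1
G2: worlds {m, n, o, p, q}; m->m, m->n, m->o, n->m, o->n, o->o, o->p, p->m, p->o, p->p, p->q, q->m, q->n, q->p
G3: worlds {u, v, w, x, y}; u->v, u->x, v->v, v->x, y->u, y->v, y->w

G2

Frame correspondent (Sahlqvist): \forall x \forall y \forall z ((xRy \wedge xRz) \to \exists w (yRw \wedge z R^2 w)) — i.e. a generalized confluence (Geach) condition.
G1: fails — 0R1, 0R1 but no w with 1Rw and 1R²w.
G2: satisfies the condition.
G3: fails — uRv, uRx but no t with vRt and xR²t.
Valid on: G2.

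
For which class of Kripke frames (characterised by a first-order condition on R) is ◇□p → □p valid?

Replacing p by ¬p and contraposing gives the equivalent schema ◇p → □◇p.
Suppose ◇p→□◇p is valid. Take Rxy, Rxz and set V(p)={y}. Then ◇p at x, so □◇p at x, so ◇p at z, so some w with Rzw has p; w=y, i.e. Rzy. By symmetry of the argument, Ryz.
Conversely, on a frame with the Euclidean property the schema holds at every world under every valuation.
Frame condition: ∀x ∀y ∀z (Rxy ∧ Rxz → Ryz).

the Euclidean property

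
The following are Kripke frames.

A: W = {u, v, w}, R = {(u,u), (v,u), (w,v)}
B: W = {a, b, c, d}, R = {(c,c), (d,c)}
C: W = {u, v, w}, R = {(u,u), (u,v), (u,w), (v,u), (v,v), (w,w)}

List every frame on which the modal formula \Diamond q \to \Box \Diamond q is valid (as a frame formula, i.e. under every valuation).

B

This is the axiom for the Euclidean property; its first-order frame correspondent is \forall x \forall y \forall z (Rxy \wedge Rxz \to Ryz).
A: fails — Rwv and Rwv but not Rvv.
B: holds.
C: fails — Ruv and Ruw but not Rvw.
Valid on: B.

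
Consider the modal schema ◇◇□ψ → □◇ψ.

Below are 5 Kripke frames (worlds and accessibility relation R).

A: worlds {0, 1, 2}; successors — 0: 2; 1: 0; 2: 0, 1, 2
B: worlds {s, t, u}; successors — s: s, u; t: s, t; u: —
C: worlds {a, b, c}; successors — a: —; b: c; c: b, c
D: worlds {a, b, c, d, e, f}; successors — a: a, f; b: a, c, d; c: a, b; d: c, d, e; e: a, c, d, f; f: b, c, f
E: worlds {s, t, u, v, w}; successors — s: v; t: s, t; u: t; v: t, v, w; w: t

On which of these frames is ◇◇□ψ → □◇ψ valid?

C

This is the axiom for a generalized confluence (Geach) condition; its first-order frame correspondent is ∀x ∀y ∀z ((xR²y ∧ xRz) → ∃w (yRw ∧ zRw)).
A: fails — 2R²0, 2R1 but no w with 0Rw and 1Rw.
B: fails — sR²s, sRu but no w with sRw and uRw.
C: holds.
D: fails — bR²a, bRd but no w with aRw and dRw.
E: fails — tR²s, tRt but no w* with sRw* and tRw*.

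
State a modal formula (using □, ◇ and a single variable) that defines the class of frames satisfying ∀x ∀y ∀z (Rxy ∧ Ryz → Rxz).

The condition is transitivity. The 4 schema □r → □□r defines it.
Suppose □r→□□r is valid. Take Rxy, Ryz and set V(r)={w : Rxw}. Then □r at x, so □□r at x, so □r at y, so r at z, i.e. Rxz.

□r → □□r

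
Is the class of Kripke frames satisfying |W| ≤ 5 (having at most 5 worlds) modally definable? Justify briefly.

Modal frame validity is preserved under disjoint unions.
Any modal formula valid on each of 6 disjoint one-world frames is valid on their disjoint union (validity is preserved under disjoint unions). Each one-world frame has |W|=1≤5, but the union has |W|=6.
Hence having at most 5 worlds is not modally definable.

No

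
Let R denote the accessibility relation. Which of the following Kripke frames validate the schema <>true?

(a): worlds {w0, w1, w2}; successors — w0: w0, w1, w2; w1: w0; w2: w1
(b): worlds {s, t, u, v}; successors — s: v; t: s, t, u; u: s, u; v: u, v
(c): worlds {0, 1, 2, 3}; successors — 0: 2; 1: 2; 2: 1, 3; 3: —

Frame correspondent (Sahlqvist): forall x exists y Rxy — i.e. seriality.
(a): satisfies the condition.
(b): satisfies the condition.
(c): fails — world 3 has no successor.
Valid on: (a), (b).

(a), (b)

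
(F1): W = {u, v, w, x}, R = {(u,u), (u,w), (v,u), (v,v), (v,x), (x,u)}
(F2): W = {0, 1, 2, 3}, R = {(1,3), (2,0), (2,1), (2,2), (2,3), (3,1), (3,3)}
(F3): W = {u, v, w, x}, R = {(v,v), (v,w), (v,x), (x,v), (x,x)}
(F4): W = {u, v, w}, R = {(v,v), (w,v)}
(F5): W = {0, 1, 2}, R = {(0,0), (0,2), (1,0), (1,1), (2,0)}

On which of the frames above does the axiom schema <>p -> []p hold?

(F4)

Frame correspondent (Sahlqvist): forall x forall y forall z (Rxy & Rxz -> y = z) — i.e. partial functionality.
(F1): fails — u sees both u and w.
(F2): fails — 2 sees both 0 and 1.
(F3): fails — v sees both v and w.
(F4): condition met.
(F5): fails — 0 sees both 0 and 2.
Valid on: (F4).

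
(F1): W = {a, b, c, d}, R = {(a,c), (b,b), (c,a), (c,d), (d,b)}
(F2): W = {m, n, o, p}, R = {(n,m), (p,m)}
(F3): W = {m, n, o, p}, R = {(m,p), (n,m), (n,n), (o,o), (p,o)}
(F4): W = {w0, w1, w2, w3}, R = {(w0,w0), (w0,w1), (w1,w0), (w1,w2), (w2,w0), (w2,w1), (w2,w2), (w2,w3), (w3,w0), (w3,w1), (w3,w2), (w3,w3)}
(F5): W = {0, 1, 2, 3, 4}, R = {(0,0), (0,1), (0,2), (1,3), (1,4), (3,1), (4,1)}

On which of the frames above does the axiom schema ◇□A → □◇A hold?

(F4)

The schema corresponds to convergence: ∀x ∀y ∀z (Rxy ∧ Rxz → ∃w (Ryw ∧ Rzw)).
(F1): fails — Rcd and Rca but d and a have no common successor.
(F2): fails — Rnm and Rnm but m and m have no common successor.
(F3): fails — Rnn and Rnm but n and m have no common successor.
(F4): condition met.
(F5): fails — R00 and R02 but 0 and 2 have no common successor.
Valid on: (F4).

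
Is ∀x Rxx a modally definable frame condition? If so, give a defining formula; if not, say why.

The condition is reflexivity. A defining modal formula is □r → r.
Suppose □r→r is valid. At any x set V(r)={w : Rxw}. Then □r holds at x, so r holds at x, i.e. Rxx.

Definable; □r → r defines it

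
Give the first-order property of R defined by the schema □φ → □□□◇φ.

∀x ∀z (xR³z → ∃w (xRw ∧ zRw))

This is a Sahlqvist (Geach-type) schema ◇^0□^1φ → □^3◇^1φ.
First-order correspondent: ∀x ∀z (xR³z → ∃w (xRw ∧ zRw)).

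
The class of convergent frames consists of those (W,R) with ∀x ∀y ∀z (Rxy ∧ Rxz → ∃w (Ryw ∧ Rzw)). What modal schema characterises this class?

The condition is convergence. The .2 schema ◇□ψ → □◇ψ defines it.

◇□ψ → □◇ψ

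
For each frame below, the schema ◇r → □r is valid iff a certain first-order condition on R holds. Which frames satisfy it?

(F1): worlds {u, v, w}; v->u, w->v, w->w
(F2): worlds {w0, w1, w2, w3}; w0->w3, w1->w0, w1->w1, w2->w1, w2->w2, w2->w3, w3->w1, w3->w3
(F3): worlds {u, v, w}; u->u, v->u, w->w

(F3)

The schema corresponds to partial functionality: ∀x ∀y ∀z (Rxy ∧ Rxz → y = z).
(F1): fails — w sees both v and w.
(F2): fails — w1 sees both w0 and w1.
(F3): condition met.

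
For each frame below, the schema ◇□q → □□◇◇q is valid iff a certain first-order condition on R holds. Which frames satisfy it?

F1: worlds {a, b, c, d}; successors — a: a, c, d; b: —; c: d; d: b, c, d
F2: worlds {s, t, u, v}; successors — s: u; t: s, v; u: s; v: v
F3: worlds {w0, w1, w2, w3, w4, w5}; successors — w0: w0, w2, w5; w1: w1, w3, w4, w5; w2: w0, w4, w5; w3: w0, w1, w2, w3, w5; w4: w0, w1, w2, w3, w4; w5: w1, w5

Frame correspondent (Sahlqvist): ∀x ∀y ∀z ((xRy ∧ xR²z) → ∃w (yRw ∧ zR²w)) — i.e. a generalized confluence (Geach) condition.
F1: fails — aRa, aR²b but no w with aRw and bR²w.
F2: fails — tRs, tR²v but no w with sRw and vR²w.
F3: holds.
Valid on: F3.

F3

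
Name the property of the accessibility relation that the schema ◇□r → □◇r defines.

This is the .2 axiom.
Its frame correspondent is convergence — ∀x ∀y ∀z (Rxy ∧ Rxz → ∃w (Ryw ∧ Rzw)).

convergence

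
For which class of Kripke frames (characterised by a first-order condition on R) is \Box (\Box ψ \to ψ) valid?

Shift-reflexivity

Suppose □(□ψ→ψ) is valid. Take Rxy and set V(ψ)={w : Ryw}. Then at y, □ψ holds; since □(□ψ→ψ) at x, □ψ→ψ at y, so ψ at y, i.e. Ryy.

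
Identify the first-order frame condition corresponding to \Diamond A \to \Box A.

Suppose ◇A→□A is valid. Take Rxy, Rxz and set V(A)={y}. Then ◇A at x, so □A at x, so A at z, i.e. z=y.
The converse is a direct semantic check.
So the correspondent is partial functionality.

Partial functionality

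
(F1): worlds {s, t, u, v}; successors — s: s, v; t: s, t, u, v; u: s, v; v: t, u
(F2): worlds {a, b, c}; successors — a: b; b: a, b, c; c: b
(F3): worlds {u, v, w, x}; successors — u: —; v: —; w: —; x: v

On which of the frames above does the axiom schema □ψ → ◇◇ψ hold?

Frame correspondent (Sahlqvist): ∀x ∃w (xRw ∧ xR²w) — i.e. a generalized confluence (Geach) condition.
(F1): condition met.
(F2): condition met.
(F3): fails — at u but no t with uRt and uR²t.

(F1), (F2)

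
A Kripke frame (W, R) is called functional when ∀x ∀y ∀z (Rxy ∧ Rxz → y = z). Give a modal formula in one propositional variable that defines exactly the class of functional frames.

◇r → □r

A defining formula is ◇r → □r (the CD axiom).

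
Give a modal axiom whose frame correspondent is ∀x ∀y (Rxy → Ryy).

□(□ψ → ψ)

A defining formula is □(□ψ → ψ) (the T□ axiom).
Suppose □(□ψ→ψ) is valid. Take Rxy and set V(ψ)={w : Ryw}. Then at y, □ψ holds; since □(□ψ→ψ) at x, □ψ→ψ at y, so ψ at y, i.e. Ryy.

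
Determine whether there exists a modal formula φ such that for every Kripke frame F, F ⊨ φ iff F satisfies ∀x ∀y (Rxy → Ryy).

The condition is shift-reflexivity. A defining modal formula is □(□r → r).
Suppose □(□r→r) is valid. Take Rxy and set V(r)={w : Ryw}. Then at y, □r holds; since □(□r→r) at x, □r→r at y, so r at y, i.e. Ryy.

Definable; □(□r → r) defines it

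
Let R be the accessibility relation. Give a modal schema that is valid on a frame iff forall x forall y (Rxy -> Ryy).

A defining formula is □(□s → s) (the T□ axiom).
Suppose □(□s→s) is valid. Take Rxy and set V(s)={w : Ryw}. Then at y, □s holds; since □(□s→s) at x, □s→s at y, so s at y, i.e. Ryy.

□(□s → s)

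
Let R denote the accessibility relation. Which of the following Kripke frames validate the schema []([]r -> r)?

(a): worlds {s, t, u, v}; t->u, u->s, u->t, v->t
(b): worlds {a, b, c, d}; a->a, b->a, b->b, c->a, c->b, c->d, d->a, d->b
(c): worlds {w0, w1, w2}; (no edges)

(c)

The schema corresponds to shift-reflexivity: forall x forall y (Rxy -> Ryy).
(a): fails — Rus but not Rss.
(b): fails — Rcd but not Rdd.
(c): condition met.
Valid on: (c).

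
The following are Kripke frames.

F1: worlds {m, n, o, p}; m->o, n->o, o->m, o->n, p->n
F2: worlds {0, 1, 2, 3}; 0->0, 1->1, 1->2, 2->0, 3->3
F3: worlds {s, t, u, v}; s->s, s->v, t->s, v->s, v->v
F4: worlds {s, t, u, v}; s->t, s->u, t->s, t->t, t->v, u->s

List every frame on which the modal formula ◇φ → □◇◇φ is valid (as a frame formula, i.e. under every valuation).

F1, F3

The schema corresponds to a generalized confluence (Geach) condition: ∀x ∀y ∀z ((xRy ∧ xRz) → ∃w (y = w ∧ zR²w)).
F1: condition met.
F2: fails — 1R1, 1R2 but no w with 1=w and 2R²w.
F3: condition met.
F4: fails — tRs, tRv but no w with s=w and vR²w.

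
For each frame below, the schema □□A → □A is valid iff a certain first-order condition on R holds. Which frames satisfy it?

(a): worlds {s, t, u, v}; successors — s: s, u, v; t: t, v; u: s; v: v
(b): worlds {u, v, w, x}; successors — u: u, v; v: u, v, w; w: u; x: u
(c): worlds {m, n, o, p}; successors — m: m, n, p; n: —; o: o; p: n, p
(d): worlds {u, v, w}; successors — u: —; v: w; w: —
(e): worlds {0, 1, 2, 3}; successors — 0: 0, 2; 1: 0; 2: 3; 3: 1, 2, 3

Frame correspondent (Sahlqvist): ∀x ∀y (Rxy → ∃z (Rxz ∧ Rzy)) — i.e. density.
(a): satisfies the condition.
(b): satisfies the condition.
(c): satisfies the condition.
(d): fails — Rvw but no z with Rvz and Rzw.
(e): satisfies the condition.

(a), (b), (c), (e)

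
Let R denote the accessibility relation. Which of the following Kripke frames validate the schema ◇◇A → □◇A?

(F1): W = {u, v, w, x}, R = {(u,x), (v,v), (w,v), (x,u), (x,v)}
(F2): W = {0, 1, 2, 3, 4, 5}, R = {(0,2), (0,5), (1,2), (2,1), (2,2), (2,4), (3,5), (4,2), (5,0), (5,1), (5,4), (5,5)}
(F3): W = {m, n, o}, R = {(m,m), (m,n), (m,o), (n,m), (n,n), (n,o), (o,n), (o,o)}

The schema corresponds to a generalized confluence (Geach) condition: ∀x ∀y ∀z ((xR²y ∧ xRz) → ∃w (y = w ∧ zRw)).
(F1): fails — xR²v, xRu but no t with v=t and uRt.
(F2): fails — 0R²0, 0R2 but no w with 0=w and 2Rw.
(F3): fails — mR²m, mRo but no w with m=w and oRw.

none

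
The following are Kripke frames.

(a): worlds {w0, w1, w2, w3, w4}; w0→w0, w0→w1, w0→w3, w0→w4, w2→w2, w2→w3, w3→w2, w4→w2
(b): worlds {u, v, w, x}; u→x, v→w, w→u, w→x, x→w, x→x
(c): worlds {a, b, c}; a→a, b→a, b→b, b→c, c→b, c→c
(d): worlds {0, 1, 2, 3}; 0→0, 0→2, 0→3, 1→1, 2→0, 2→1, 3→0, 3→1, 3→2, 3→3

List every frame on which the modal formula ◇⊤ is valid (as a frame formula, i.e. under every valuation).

The schema corresponds to seriality: ∀x ∃y Rxy.
(a): fails — world w1 has no successor.
(b): condition met.
(c): condition met.
(d): condition met.
Valid on: (b), (c), (d).

(b), (c), (d)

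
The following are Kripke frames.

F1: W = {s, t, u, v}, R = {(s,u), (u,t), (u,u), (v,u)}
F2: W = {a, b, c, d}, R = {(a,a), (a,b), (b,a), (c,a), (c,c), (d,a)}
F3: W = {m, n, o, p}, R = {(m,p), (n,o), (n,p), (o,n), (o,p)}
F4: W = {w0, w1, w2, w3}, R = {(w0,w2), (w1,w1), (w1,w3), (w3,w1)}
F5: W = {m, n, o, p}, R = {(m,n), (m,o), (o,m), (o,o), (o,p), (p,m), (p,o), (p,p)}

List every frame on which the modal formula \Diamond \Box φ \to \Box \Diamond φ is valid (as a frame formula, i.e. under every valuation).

This is the axiom for convergence; its first-order frame correspondent is \forall x \forall y \forall z (Rxy \wedge Rxz \to \exists w (Ryw \wedge Rzw)).
F1: fails — Rut and Rut but t and t have no common successor.
F2: satisfies the condition.
F3: fails — Rmp and Rmp but p and p have no common successor.
F4: fails — Rw0w2 and Rw0w2 but w2 and w2 have no common successor.
F5: fails — Rmo and Rmn but o and n have no common successor.
Valid on: F2.

F2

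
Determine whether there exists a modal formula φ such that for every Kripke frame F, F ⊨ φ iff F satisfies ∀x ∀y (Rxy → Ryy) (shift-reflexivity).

Yes: it is shift-reflexivity, defined by the T□ schema □(□q → q).

Definable; □(□q → q) defines it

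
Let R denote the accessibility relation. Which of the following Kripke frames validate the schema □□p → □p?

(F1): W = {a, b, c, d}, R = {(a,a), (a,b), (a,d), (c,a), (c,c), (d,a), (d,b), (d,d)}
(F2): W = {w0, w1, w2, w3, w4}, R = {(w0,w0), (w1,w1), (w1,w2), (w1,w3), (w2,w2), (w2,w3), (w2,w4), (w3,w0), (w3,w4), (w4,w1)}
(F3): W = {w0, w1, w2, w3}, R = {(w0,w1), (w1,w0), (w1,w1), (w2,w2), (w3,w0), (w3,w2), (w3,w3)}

(F1), (F3)

This is the axiom for density; its first-order frame correspondent is ∀x ∀y (Rxy → ∃z (Rxz ∧ Rzy)).
(F1): satisfies the condition.
(F2): fails — Rw3w4 but no z with Rw3z and Rzw4.
(F3): satisfies the condition.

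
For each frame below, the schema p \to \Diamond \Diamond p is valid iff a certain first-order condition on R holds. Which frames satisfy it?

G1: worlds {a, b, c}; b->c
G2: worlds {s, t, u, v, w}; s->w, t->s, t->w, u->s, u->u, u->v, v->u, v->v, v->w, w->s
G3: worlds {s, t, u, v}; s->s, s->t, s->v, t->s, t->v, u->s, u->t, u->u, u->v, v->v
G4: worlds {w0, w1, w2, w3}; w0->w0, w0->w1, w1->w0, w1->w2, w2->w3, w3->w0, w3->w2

The schema corresponds to a generalized confluence (Geach) condition: \forall x \exists w (x = w \wedge x R^2 w).
G1: fails — at a but no w with a=w and aR²w.
G2: fails — at t but no w* with t=w* and tR²w*.
G3: satisfies the condition.
G4: satisfies the condition.
Valid on: G3, G4.

G3, G4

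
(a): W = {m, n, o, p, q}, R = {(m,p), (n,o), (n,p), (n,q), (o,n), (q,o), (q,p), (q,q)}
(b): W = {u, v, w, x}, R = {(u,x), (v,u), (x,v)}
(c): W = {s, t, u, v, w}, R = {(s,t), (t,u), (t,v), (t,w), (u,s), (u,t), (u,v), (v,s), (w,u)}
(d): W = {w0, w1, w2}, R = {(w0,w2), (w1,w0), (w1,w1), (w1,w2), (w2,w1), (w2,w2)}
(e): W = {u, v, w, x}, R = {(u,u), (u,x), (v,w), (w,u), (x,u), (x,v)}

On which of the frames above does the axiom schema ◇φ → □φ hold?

The schema corresponds to partial functionality: ∀x ∀y ∀z (Rxy ∧ Rxz → y = z).
(a): fails — n sees both o and p.
(b): condition met.
(c): fails — t sees both u and v.
(d): fails — w1 sees both w0 and w1.
(e): fails — u sees both u and x.

(b)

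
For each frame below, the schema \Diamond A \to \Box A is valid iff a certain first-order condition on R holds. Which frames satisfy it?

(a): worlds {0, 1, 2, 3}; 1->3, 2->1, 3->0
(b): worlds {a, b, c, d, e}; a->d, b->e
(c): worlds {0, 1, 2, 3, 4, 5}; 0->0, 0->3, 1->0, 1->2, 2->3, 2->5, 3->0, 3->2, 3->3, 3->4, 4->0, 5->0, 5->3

(a), (b)

This is the axiom for partial functionality; its first-order frame correspondent is \forall x \forall y \forall z (Rxy \wedge Rxz \to y = z).
(a): condition met.
(b): condition met.
(c): fails — 0 sees both 0 and 3.
Valid on: (a), (b).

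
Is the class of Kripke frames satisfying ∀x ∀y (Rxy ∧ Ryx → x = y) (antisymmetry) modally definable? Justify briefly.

Modal frame validity is preserved under surjective bounded morphisms.
The 4-cycle (worlds s,t,u,v with s→t→u→v→s) is antisymmetric. Sending even-indexed worlds to s and odd-indexed worlds to t is a surjective bounded morphism onto the two-world frame with s↔t, which is not antisymmetric.
So no modal formula (or set of formulas) defines exactly the antisymmetric frames.

Not definable by any modal formula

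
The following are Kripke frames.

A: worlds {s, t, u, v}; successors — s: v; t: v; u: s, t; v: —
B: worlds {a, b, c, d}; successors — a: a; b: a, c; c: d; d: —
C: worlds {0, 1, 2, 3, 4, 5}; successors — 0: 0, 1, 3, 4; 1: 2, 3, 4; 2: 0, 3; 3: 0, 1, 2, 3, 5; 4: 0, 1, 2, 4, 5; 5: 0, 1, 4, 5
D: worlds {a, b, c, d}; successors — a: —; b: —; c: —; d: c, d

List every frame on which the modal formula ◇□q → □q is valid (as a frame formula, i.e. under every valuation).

none

This is the axiom for the Euclidean property; its first-order frame correspondent is ∀x ∀y ∀z (Rxy ∧ Rxz → Ryz).
A: fails — Rsv and Rsv but not Rvv.
B: fails — Rba and Rbc but not Rac.
C: fails — R01 and R00 but not R10.
D: fails — Rdc and Rdd but not Rcd.
Valid on no frame.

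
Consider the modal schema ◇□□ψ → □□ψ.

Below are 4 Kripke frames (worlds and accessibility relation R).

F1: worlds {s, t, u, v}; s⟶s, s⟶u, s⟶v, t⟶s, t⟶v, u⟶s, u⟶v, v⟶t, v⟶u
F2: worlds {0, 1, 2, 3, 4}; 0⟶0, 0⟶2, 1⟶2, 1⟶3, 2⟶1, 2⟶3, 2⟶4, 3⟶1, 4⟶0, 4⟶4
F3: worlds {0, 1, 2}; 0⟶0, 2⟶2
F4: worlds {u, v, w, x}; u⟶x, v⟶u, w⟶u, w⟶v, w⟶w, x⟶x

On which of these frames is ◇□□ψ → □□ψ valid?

F3

This is the axiom for a generalized confluence (Geach) condition; its first-order frame correspondent is ∀x ∀y ∀z ((xRy ∧ xR²z) → ∃w (yR²w ∧ z = w)).
F1: fails — sRv, sR²t but no w with vR²w and t=w.
F2: fails — 1R3, 1R²1 but no w with 3R²w and 1=w.
F3: ✓.
F4: fails — wRu, wR²u but no t with uR²t and u=t.
Valid on: F3.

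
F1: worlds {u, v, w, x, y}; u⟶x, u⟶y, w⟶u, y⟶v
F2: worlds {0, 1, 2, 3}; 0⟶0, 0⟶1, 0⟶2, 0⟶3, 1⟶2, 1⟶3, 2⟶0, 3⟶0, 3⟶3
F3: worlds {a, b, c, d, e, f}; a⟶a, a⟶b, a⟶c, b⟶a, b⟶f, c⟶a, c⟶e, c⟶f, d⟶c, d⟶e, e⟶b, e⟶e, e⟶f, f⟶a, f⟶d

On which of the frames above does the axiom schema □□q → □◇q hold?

The schema corresponds to a generalized confluence (Geach) condition: ∀x ∀z (xRz → ∃w (xR²w ∧ zRw)).
F1: fails — uRx but no t with uR²t and xRt.
F2: condition met.
F3: condition met.
Valid on: F2, F3.

F2, F3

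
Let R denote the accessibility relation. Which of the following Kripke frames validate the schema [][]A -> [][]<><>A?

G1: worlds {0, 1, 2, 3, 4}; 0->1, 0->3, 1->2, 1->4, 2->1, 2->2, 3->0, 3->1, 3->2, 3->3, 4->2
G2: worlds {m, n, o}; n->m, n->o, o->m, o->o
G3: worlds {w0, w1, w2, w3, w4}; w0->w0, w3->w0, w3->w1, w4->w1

This is the axiom for a generalized confluence (Geach) condition; its first-order frame correspondent is forall x forall z (x R^2 z -> exists w (x R^2 w & z R^2 w)).
G1: holds.
G2: fails — nR²m but no w with nR²w and mR²w.
G3: holds.
Valid on: G1, G3.

G1, G3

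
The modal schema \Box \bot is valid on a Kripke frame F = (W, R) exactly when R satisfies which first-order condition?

□⊥ is valid iff no world has any successor (otherwise □⊥ fails at any world with one).
Conversely, any frame satisfying \forall x \forall y \neg Rxy validates the schema.
Frame condition: \forall x \forall y \neg Rxy.

emptiness of R: \forall x \forall y \neg Rxy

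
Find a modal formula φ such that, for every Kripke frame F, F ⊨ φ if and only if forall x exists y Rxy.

This is seriality; the standard corresponding axiom is D: □p → ◇p.
Suppose □p→◇p is valid. At any x set V(p)=W. Then □p at x, so ◇p at x, so x has a successor.

□p → ◇p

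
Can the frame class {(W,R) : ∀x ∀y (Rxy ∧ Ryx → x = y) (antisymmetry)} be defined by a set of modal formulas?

No

Any modally definable frame class is closed under surjective bounded morphisms.
The 6-cycle (worlds w0,w1,w2,w3,w4,w5 with w0→w1→w2→w3→w4→w5→w0) is antisymmetric. Sending even-indexed worlds to • and odd-indexed worlds to ∘ is a surjective bounded morphism onto the two-world frame with •↔∘, which is not antisymmetric.
Hence antisymmetry is not modally definable.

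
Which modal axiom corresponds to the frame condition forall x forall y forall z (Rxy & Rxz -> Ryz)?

◇s → □◇s

This is the Euclidean property; the standard corresponding axiom is 5: ◇s → □◇s.
Suppose ◇s→□◇s is valid. Take Rxy, Rxz and set V(s)={y}. Then ◇s at x, so □◇s at x, so ◇s at z, so some w with Rzw has s; w=y, i.e. Rzy. By symmetry of the argument, Ryz.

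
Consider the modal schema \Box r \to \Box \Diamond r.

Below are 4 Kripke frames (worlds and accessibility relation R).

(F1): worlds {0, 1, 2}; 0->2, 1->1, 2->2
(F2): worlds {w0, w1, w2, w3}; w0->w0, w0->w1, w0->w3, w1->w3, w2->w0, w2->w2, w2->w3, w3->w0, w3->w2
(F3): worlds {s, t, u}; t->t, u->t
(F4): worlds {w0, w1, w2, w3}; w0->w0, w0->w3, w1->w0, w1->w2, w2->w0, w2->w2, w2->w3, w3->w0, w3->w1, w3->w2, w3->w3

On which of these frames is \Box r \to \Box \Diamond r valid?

(F1), (F3), (F4)

This is the axiom for a generalized confluence (Geach) condition; its first-order frame correspondent is \forall x \forall z (xRz \to \exists w (xRw \wedge zRw)).
(F1): condition met.
(F2): fails — w1Rw3 but no w with w1Rw and w3Rw.
(F3): condition met.
(F4): condition met.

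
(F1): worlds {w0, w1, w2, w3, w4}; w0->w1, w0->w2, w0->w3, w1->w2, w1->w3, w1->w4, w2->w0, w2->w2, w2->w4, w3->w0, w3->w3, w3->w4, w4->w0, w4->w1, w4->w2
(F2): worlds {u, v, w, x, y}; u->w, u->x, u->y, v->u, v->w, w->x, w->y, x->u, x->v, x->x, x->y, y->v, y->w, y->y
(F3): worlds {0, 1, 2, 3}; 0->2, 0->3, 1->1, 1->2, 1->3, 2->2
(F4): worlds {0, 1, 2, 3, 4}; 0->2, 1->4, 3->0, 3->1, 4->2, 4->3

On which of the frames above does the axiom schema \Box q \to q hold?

Frame correspondent (Sahlqvist): \forall x Rxx — i.e. reflexivity.
(F1): fails — world w0 does not see itself.
(F2): fails — world u does not see itself.
(F3): fails — world 0 does not see itself.
(F4): fails — world 0 does not see itself.

none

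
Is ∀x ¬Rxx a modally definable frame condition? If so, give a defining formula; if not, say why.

If a class were modally definable it would be closed under surjective bounded morphisms (Goldblatt–Thomason).
The 4-cycle (worlds 0,1,2,3 with 0→1→2→3→0) is irreflexive, and the map sending every world to a single reflexive point • is a surjective bounded morphism (forth: every edge maps to (•,•); back: every world has a successor). So any modal formula valid on the 4-cycle is also valid on the reflexive point, which is not irreflexive.
So the class is not modally definable.

No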